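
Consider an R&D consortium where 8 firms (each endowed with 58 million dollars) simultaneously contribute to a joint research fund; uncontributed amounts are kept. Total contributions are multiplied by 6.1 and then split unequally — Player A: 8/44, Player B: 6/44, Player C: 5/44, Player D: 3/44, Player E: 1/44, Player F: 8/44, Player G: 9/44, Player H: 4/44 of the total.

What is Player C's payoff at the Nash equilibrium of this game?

178.61 million dollars

Player j's private return per contributed unit is 6.1 × (j's share). Contributing is weakly dominant for j when that share is at least 1/6.1 = 0.1639, and contributing 0 is dominant otherwise.
The shares above 0.1639 belong to Player A, Player F and Player G, contributing 58 each; the remaining 5 contribute 0. Total contributed: 174.
Player C keeps 58 and receives 6.1 × 174 × 5/44 = 120.61 from the joint research fund, for a payoff of 178.61.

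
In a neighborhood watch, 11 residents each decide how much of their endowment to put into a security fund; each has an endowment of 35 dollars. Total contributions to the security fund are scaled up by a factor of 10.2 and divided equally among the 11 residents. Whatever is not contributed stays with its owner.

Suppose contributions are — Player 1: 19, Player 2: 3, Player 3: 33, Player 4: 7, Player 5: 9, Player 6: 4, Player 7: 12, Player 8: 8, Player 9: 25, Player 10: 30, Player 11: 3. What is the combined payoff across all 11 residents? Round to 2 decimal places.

Total contributed: 19 + 3 + 33 + 7 + 9 + 4 + 12 + 8 + 25 + 30 + 3 = 153; total kept: 11 × 35 − 153 = 232.
The security fund pays out 10.2 × 153 = 1560.60 in aggregate.
Group total = 232 + 1560.60 = 1792.60.

1792.60 dollars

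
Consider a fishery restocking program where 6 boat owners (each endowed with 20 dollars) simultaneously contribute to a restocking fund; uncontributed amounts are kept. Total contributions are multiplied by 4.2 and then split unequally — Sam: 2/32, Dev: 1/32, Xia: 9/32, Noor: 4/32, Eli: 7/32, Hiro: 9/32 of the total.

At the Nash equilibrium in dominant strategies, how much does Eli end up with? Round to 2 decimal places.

56.75 dollars

Player j's private return per contributed unit is 4.2 × (j's share). Contributing is weakly dominant for j when that share is at least 1/4.2 = 0.2381, and contributing 0 is dominant otherwise.
Xia and Hiro are above the threshold, contributing 20 each; the remaining 4 contribute 0. Total contributed: 40.
Eli keeps 20 and receives 4.2 × 40 × 7/32 = 36.75 from the restocking fund, for a payoff of 56.75.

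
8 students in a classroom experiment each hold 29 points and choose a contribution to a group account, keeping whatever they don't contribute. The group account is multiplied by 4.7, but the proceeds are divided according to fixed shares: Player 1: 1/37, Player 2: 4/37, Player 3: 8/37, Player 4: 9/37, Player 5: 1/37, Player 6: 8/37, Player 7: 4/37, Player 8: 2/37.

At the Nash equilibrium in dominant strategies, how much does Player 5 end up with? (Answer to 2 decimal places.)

40.05 points

Player j's private return per contributed unit is 4.7 × (j's share). Contributing is weakly dominant for j when that share is at least 1/4.7 = 0.2128, and contributing 0 is dominant otherwise.
Player 3, Player 4 and Player 6 are above the threshold, contributing 29 each; the remaining 5 contribute 0. Total contributed: 87.
Player 5 keeps 29 and receives 4.7 × 87 × 1/37 = 11.05 from the group account, for a payoff of 40.05.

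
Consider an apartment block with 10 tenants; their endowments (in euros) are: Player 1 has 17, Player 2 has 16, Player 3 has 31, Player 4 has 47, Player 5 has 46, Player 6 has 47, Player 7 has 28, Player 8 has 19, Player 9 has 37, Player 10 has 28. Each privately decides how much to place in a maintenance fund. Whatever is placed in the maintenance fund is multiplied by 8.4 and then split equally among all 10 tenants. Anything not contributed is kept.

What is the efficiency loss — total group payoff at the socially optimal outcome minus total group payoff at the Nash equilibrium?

2338.40 euros

The private return per contributed unit is 8.4/10 = 0.8400 < 1 for every player regardless of endowment, so the Nash equilibrium is zero contribution and the group total is Σ E_j = 17 + 16 + 31 + 47 + 46 + 47 + 28 + 19 + 37 + 28 = 316.
Each contributed unit returns 8.400 to the group, so the social optimum is full contribution by everyone: group total = 8.400 × 316 = 2654.40.
Efficiency loss = (8.400 − 1) × 316 = 2338.40.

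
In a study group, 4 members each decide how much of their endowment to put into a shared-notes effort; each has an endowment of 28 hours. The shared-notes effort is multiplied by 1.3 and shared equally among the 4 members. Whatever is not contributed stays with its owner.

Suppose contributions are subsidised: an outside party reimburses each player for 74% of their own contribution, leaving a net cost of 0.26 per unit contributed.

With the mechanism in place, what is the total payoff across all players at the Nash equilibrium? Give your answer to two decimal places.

228.48 hours

With the mechanism, a contributed unit returns (1.3/4) / 0.26 = 1.2500 per unit of net cost to the contributor — now above 1 — so contributing fully is weakly dominant for every player.
At the Nash equilibrium everyone contributes 28. Group total payoff = 4 × (28 × 0.74 + 1.3 × 28) = 228.48.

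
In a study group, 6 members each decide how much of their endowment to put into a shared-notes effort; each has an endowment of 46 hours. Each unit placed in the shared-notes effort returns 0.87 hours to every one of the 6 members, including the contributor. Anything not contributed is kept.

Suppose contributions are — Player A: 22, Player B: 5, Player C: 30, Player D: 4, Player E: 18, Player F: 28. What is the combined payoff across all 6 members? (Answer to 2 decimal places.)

727.54 hours

Total contributed: 22 + 5 + 30 + 4 + 18 + 28 = 107; total kept: 6 × 46 − 107 = 169.
The shared-notes effort pays out 0.87 × 6 × 107 = 558.54 in aggregate.
Group total = 169 + 558.54 = 727.54.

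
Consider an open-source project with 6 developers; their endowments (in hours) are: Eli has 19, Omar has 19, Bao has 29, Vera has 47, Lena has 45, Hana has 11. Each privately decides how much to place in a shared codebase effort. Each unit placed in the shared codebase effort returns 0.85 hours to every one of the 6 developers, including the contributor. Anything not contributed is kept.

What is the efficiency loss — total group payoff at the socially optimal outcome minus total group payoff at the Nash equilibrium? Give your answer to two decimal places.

697.00 hours

The private return per contributed unit is 0.85 < 1 for everyone, so the Nash equilibrium is zero contribution and the group total is Σ E_j = 19 + 19 + 29 + 47 + 45 + 11 = 170.
Each contributed unit returns 5.100 to the group, so the social optimum is full contribution by everyone: group total = 5.100 × 170 = 867.00.
Efficiency loss = (5.100 − 1) × 170 = 697.00.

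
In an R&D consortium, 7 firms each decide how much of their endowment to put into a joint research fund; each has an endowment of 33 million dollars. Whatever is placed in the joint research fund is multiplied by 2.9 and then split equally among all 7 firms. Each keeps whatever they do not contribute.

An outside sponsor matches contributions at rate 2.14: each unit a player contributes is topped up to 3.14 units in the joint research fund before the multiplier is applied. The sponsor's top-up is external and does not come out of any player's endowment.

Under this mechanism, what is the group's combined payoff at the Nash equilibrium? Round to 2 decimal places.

2103.49 million dollars

The effective private return per unit is now 2.9 × 3.14 / 7 = 1.3009 > 1, so every player's dominant strategy flips to full contribution.
At the Nash equilibrium everyone contributes 33. Group total payoff = 2.9 × 3.14 × 231 = 2103.49.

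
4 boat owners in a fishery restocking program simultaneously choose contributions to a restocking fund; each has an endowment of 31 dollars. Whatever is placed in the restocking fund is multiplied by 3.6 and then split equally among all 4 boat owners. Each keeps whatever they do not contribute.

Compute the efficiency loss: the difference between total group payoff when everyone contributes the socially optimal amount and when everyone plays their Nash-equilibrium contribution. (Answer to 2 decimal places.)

Each contributed unit returns 3.6/4 = 0.9000 to its contributor — below 1 — so contributing 0 is dominant for every player. At the Nash equilibrium everyone keeps their 31, and the group total is 4 × 31 = 124.
Each contributed unit returns 3.600 to the group as a whole (0.9000 to each of 4 players), which exceeds 1, so the social optimum is full contribution: group total = 3.600 × 124 = 446.40.
Efficiency loss = 446.40 − 124 = 322.40.

322.40 dollars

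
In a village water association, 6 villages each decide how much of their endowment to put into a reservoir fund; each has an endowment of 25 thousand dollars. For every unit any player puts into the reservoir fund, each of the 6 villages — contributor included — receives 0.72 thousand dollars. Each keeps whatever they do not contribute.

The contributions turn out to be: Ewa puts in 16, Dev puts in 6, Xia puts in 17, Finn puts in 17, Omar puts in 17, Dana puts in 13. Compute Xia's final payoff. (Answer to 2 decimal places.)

Total contributed: 16 + 6 + 17 + 17 + 17 + 13 = 86.
Each receives 0.72 × 86 = 61.92 from the reservoir fund.
Xia keeps 25 − 17 = 8, so Xia's payoff is 8 + 61.92 = 69.92.

69.92 thousand dollars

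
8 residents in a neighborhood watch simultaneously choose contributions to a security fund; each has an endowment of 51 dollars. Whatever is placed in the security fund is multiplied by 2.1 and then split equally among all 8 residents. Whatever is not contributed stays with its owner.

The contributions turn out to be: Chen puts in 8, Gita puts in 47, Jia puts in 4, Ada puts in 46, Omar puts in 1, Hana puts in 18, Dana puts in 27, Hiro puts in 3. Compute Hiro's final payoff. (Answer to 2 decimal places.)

Total contributed: 8 + 47 + 4 + 46 + 1 + 18 + 27 + 3 = 154.
Each receives 2.1 × 154 / 8 = 40.43 from the security fund.
Hiro keeps 51 − 3 = 48, so Hiro's payoff is 48 + 40.43 = 88.43.

88.43 dollars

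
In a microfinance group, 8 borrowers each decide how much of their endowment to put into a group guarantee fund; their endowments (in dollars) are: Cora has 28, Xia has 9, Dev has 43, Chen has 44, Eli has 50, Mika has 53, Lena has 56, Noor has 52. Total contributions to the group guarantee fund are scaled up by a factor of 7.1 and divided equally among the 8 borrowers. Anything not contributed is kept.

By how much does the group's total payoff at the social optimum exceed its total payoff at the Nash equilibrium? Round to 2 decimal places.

2043.50 dollars

The private return per contributed unit is 7.1/8 = 0.8875 < 1 for every player regardless of endowment, so the Nash equilibrium is zero contribution and the group total is Σ E_j = 28 + 9 + 43 + 44 + 50 + 53 + 56 + 52 = 335.
Each contributed unit returns 7.100 to the group, so the social optimum is full contribution by everyone: group total = 7.100 × 335 = 2378.50.
Efficiency loss = (7.100 − 1) × 335 = 2043.50.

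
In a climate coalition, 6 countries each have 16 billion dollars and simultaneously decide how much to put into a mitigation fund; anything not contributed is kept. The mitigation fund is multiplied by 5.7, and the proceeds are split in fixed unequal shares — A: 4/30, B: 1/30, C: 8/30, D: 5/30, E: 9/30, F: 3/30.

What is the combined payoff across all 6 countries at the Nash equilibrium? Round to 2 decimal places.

Each unit j contributes comes back to j as 5.7 × (j's share), so j prefers to contribute only if that share exceeds 1/5.7 = 0.1754; otherwise keeping the unit dominates.
C and E are above the threshold, contributing 16 each; the remaining 4 contribute 0. Total contributed: 32.
The mitigation fund pays out 5.7 × 32 = 182.40 in total (split across the unequal shares, but the aggregate is all that matters for the group sum).
The 4 free-riders keep 16 each, adding 64. Group total = 64 + 182.40 = 246.40.

246.40 billion dollars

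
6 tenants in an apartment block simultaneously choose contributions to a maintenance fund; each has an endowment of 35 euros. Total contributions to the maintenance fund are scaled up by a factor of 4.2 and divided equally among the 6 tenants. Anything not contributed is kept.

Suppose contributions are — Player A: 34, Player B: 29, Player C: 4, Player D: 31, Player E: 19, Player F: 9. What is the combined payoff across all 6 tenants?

Total contributed: 34 + 29 + 4 + 31 + 19 + 9 = 126; total kept: 6 × 35 − 126 = 84.
The maintenance fund pays out 4.2 × 126 = 529.20 in aggregate.
Group total = 84 + 529.20 = 613.20.

613.20 euros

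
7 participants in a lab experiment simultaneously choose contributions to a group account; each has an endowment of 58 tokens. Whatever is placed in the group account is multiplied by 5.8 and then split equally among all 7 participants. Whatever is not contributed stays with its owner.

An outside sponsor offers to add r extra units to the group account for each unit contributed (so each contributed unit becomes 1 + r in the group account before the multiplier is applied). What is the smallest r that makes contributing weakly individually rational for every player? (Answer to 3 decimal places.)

With matching at rate r, one contributed unit becomes (1 + r) in the group account and returns 5.8 × (1 + r) / 7 to the contributor.
Setting this equal to 1: 1 + r = 7/5.8 = 1.2069.
So the minimum matching rate is r = 1.2069 − 1 = 0.207.

0.207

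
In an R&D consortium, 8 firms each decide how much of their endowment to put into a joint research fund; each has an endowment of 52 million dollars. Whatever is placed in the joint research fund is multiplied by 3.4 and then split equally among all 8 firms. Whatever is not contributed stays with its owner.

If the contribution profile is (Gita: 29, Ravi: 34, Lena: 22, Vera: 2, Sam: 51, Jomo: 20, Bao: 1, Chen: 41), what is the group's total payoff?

Total contributed: 29 + 34 + 22 + 2 + 51 + 20 + 1 + 41 = 200; total kept: 8 × 52 − 200 = 216.
The joint research fund pays out 3.4 × 200 = 680.00 in aggregate.
Group total = 216 + 680.00 = 896.00.

896.00 million dollars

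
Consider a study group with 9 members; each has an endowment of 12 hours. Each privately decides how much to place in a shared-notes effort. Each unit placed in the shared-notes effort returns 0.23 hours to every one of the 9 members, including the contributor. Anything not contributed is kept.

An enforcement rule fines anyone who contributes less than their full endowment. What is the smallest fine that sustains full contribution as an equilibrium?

9.24 hours

Given the others contribute fully, the best deviation is to contribute 0 (any partial contribution still incurs the fine and gives up units whose private return 0.23 is below 1).
Deviating from 12 to 0 saves 12 hours but forfeits the deviator's share of the drop in the shared-notes effort: 0.23 × 12 = 2.76.
So the deviation gain is 12 − 2.76 = 9.24, and the fine must be at least 9.24 hours to wipe it out.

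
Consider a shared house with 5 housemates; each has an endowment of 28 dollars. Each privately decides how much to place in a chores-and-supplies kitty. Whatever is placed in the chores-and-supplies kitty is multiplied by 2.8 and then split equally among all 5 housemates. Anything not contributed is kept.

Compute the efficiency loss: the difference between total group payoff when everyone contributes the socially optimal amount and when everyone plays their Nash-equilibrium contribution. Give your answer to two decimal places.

252.00 dollars

Each contributed unit returns 2.8/5 = 0.5600 to its contributor — below 1 — so contributing 0 is dominant for every player. At the Nash equilibrium everyone keeps their 28, and the group total is 5 × 28 = 140.
Each contributed unit returns 2.800 to the group as a whole (0.5600 to each of 5 players), which exceeds 1, so the social optimum is full contribution: group total = 2.800 × 140 = 392.00.
Efficiency loss = 392.00 − 140 = 252.00.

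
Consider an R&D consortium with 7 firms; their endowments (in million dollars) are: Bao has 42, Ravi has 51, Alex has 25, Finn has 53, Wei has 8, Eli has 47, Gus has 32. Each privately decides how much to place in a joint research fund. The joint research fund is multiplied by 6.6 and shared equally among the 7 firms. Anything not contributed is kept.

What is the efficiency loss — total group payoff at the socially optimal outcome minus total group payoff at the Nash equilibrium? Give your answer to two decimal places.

1444.80 million dollars

The private return per contributed unit is 6.6/7 = 0.9429 < 1 for every player regardless of endowment, so the Nash equilibrium is zero contribution and the group total is Σ E_j = 42 + 51 + 25 + 53 + 8 + 47 + 32 = 258.
Each contributed unit returns 6.600 to the group, so the social optimum is full contribution by everyone: group total = 6.600 × 258 = 1702.80.
Efficiency loss = (6.600 − 1) × 258 = 1444.80.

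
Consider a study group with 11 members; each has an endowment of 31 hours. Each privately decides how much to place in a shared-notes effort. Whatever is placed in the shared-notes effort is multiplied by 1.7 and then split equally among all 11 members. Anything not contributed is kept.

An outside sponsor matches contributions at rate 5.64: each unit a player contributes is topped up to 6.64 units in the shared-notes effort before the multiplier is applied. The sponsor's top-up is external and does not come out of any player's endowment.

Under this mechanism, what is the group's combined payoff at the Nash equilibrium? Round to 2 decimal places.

3849.21 hours

Under the mechanism each unit contributed yields 1.7 × 6.64 / 11 = 1.0262 back to its contributor per unit of net cost, which exceeds 1, making full contribution the dominant choice for everyone.
At the Nash equilibrium everyone contributes 31. Group total payoff = 1.7 × 6.64 × 341 = 3849.21.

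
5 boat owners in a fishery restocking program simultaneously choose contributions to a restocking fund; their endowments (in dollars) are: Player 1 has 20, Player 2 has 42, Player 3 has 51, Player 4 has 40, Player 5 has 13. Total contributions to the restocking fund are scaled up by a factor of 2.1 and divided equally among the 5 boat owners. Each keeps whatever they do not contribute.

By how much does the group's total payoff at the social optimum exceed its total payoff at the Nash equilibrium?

The private return per contributed unit is 2.1/5 = 0.4200 < 1 for every player regardless of endowment, so the Nash equilibrium is zero contribution and the group total is Σ E_j = 20 + 42 + 51 + 40 + 13 = 166.
Each contributed unit returns 2.100 to the group, so the social optimum is full contribution by everyone: group total = 2.100 × 166 = 348.60.
Efficiency loss = (2.100 − 1) × 166 = 182.60.

182.60 dollars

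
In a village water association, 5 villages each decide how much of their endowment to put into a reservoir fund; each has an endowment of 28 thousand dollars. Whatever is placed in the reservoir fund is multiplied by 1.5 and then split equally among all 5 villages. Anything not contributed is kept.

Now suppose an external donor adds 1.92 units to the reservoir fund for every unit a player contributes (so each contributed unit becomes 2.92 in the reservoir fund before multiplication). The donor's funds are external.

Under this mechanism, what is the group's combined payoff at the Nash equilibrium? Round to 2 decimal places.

Even with the mechanism, each unit contributed returns only 1.5 × 2.92 / 5 = 0.8760 per unit of net cost, so contributing nothing is still dominant.
At the Nash equilibrium no one contributes; group total payoff = 5 × 28 = 140.

140.00 thousand dollars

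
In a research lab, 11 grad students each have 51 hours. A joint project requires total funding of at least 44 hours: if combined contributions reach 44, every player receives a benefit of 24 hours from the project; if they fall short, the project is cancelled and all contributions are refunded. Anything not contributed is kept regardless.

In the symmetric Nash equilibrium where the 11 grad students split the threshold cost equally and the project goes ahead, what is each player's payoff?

Equal share of the threshold: 44/11 = 4.
At this profile no one gains by cutting their contribution: any cut drops the total below 44, the project is cancelled, contributions are refunded, and the deviator ends with 51, which is less than 51 − 4 + 24 = 71. Contributing more than 4 just wastes the excess. So contributing exactly 4 is a best response.
Each player's payoff: 51 − 4 + 24 = 71.

71 hours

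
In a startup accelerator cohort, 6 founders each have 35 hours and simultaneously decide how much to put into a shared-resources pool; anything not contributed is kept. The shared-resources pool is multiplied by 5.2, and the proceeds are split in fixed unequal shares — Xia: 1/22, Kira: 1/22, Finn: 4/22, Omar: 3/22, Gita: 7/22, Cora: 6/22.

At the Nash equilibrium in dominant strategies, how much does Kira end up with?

51.55 hours

For player j, contributing a unit is worthwhile iff 5.2 × (j's share) ≥ 1, i.e. iff j's share is at least 0.1923.
Gita and Cora clear that bar, contributing 35 each; the remaining 4 contribute 0. Total contributed: 70.
Kira keeps 35 and receives 5.2 × 70 × 1/22 = 16.55 from the shared-resources pool, for a payoff of 51.55.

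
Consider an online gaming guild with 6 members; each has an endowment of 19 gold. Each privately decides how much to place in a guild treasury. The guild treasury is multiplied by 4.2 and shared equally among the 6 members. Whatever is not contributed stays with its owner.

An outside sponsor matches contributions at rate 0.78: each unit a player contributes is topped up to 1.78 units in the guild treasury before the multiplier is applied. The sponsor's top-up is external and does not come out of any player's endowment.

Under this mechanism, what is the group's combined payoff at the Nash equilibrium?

852.26 gold

Under the mechanism each unit contributed yields 4.2 × 1.78 / 6 = 1.2460 back to its contributor per unit of net cost, which exceeds 1, making full contribution the dominant choice for everyone.
At the Nash equilibrium everyone contributes 19. Group total payoff = 4.2 × 1.78 × 114 = 852.26.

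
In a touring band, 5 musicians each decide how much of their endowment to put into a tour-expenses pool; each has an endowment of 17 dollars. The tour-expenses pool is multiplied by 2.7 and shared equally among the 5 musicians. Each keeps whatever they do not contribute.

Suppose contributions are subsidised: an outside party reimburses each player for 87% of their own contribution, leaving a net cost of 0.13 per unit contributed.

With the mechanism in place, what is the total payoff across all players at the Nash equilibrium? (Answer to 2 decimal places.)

303.45 dollars

Under the mechanism each unit contributed yields (2.7/5) / 0.13 = 4.1538 back to its contributor per unit of net cost, which exceeds 1, making full contribution the dominant choice for everyone.
At the Nash equilibrium everyone contributes 17. Group total payoff = 5 × (17 × 0.87 + 2.7 × 17) = 303.45.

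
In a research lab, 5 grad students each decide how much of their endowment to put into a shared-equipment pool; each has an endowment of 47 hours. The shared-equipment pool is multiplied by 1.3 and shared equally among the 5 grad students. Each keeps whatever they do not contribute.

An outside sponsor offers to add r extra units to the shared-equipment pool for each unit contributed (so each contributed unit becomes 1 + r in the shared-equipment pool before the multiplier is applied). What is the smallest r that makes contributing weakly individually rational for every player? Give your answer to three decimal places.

With matching at rate r, one contributed unit becomes (1 + r) in the shared-equipment pool and returns 1.3 × (1 + r) / 5 to the contributor.
Setting this equal to 1: 1 + r = 5/1.3 = 3.8462.
So the minimum matching rate is r = 3.8462 − 1 = 2.846.

2.846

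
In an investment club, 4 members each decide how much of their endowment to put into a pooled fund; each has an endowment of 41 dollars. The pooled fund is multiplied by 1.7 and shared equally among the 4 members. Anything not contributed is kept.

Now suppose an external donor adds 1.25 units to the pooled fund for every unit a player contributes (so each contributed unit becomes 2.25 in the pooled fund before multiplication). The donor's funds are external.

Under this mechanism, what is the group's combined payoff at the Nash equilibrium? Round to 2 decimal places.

164.00 dollars

The effective private return is 1.7 × 2.25 / 4 = 0.9563, which is still under 1, so the mechanism doesn't change anyone's dominant strategy: zero contribution.
Everyone keeps their endowment and the group total is 4 × 41 = 164.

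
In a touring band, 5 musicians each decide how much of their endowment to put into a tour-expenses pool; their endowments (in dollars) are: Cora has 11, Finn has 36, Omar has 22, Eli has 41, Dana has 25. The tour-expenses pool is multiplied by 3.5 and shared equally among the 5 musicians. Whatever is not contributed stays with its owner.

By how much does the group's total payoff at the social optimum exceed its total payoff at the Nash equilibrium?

337.50 dollars

The private return per contributed unit is 3.5/5 = 0.7000 < 1 for every player regardless of endowment, so the Nash equilibrium is zero contribution and the group total is Σ E_j = 11 + 36 + 22 + 41 + 25 = 135.
Each contributed unit returns 3.500 to the group, so the social optimum is full contribution by everyone: group total = 3.500 × 135 = 472.50.
Efficiency loss = (3.500 − 1) × 135 = 337.50.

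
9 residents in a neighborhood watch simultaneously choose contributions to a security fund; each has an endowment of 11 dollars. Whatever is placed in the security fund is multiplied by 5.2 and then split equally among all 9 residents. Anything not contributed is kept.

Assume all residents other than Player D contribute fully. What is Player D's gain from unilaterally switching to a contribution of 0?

4.64 dollars

Switching from a contribution of 11 to 0 lets Player D keep an extra 11 dollars, but lowers the security fund by 11, which costs Player D their own share of that drop: 5.2/9 × 11 = 6.36.
Net gain = 11 − 6.36 = 4.64. The private return per contributed unit (0.5778) is below 1, so free-riding is indeed the best response regardless of what the others do.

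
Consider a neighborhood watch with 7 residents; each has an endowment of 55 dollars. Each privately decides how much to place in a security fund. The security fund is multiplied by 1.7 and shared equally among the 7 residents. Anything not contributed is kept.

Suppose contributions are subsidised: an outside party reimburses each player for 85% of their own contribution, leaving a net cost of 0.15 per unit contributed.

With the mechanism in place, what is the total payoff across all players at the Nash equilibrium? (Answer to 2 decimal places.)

981.75 dollars

With the mechanism, a contributed unit returns (1.7/7) / 0.15 = 1.6190 per unit of net cost to the contributor — now above 1 — so contributing fully is weakly dominant for every player.
At the Nash equilibrium everyone contributes 55. Group total payoff = 7 × (55 × 0.85 + 1.7 × 55) = 981.75.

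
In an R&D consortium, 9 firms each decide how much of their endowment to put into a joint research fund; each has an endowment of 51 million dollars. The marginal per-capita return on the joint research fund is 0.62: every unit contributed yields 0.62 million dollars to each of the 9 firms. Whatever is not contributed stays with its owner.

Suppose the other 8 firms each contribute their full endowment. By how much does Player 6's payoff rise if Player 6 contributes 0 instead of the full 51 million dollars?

19.38 million dollars

Switching from a contribution of 51 to 0 lets Player 6 keep an extra 51 million dollars, but lowers the joint research fund by 51, which costs Player 6 their own share of that drop: 0.62 × 51 = 31.62.
Net gain = 51 − 31.62 = 19.38. The private return per contributed unit (0.62) is below 1, so free-riding is indeed the best response regardless of what the others do.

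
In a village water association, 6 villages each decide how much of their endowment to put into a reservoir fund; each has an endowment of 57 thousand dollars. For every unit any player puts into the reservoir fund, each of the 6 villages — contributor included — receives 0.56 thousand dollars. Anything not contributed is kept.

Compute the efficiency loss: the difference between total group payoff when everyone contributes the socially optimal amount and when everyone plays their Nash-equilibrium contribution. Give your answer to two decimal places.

The private return per contributed unit is 0.56 < 1, so contributing 0 is dominant for every player. At the Nash equilibrium everyone keeps their 57, and the group total is 6 × 57 = 342.
Each contributed unit returns 3.360 to the group as a whole (0.56 to each of 6 players), which exceeds 1, so the social optimum is full contribution: group total = 3.360 × 342 = 1149.12.
Efficiency loss = 1149.12 − 342 = 807.12.

807.12 thousand dollars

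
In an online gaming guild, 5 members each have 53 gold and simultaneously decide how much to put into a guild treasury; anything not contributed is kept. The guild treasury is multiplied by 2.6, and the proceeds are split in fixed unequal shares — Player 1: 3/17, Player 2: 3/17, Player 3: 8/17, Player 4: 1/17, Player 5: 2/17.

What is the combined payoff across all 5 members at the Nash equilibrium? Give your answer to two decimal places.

Each unit j contributes comes back to j as 2.6 × (j's share), so j prefers to contribute only if that share exceeds 1/2.6 = 0.3846; otherwise keeping the unit dominates.
Player 3 alone (share 8/17) is above the threshold, contributing 53; the remaining 4 contribute 0. Total contributed: 53.
The guild treasury pays out 2.6 × 53 = 137.80 in total (split across the unequal shares, but the aggregate is all that matters for the group sum).
The 4 free-riders keep 53 each, adding 212. Group total = 212 + 137.80 = 349.80.

349.80 gold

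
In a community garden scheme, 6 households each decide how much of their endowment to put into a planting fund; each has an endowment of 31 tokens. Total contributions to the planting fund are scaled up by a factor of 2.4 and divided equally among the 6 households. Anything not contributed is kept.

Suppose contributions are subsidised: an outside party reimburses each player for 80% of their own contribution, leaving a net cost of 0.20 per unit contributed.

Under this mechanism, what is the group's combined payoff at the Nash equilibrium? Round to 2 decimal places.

Under the mechanism each unit contributed yields (2.4/6) / 0.20 = 2.0000 back to its contributor per unit of net cost, which exceeds 1, making full contribution the dominant choice for everyone.
So the Nash equilibrium is full contribution by all 6; the group earns 6 × (31 × 0.80 + 2.4 × 31) = 595.20.

595.20 tokens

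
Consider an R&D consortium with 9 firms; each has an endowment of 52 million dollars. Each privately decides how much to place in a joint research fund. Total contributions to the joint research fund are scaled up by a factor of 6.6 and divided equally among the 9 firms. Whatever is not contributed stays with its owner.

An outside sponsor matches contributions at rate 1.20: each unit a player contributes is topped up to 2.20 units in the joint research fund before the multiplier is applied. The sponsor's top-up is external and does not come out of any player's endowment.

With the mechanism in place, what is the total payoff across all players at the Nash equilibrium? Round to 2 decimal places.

With the mechanism, a contributed unit returns 6.6 × 2.20 / 9 = 1.6133 per unit of net cost to the contributor — now above 1 — so contributing fully is weakly dominant for every player.
So the Nash equilibrium is full contribution by all 9; the group earns 6.6 × 2.20 × 468 = 6795.36.

6795.36 million dollars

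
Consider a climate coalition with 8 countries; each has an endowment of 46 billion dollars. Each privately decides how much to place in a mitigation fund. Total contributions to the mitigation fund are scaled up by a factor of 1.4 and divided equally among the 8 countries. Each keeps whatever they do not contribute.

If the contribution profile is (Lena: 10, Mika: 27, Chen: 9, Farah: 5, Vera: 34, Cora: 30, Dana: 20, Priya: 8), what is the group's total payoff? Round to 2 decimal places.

425.20 billion dollars

Total contributed: 10 + 27 + 9 + 5 + 34 + 30 + 20 + 8 = 143; total kept: 8 × 46 − 143 = 225.
The mitigation fund pays out 1.4 × 143 = 200.20 in aggregate.
Group total = 225 + 200.20 = 425.20.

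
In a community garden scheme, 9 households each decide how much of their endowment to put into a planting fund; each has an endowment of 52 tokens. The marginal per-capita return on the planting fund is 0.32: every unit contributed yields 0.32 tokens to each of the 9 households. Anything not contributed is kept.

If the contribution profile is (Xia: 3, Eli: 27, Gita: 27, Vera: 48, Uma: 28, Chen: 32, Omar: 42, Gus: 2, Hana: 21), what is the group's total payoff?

Total contributed: 3 + 27 + 27 + 48 + 28 + 32 + 42 + 2 + 21 = 230; total kept: 9 × 52 − 230 = 238.
The planting fund pays out 0.32 × 9 × 230 = 662.40 in aggregate.
Group total = 238 + 662.40 = 900.40.

900.40 tokens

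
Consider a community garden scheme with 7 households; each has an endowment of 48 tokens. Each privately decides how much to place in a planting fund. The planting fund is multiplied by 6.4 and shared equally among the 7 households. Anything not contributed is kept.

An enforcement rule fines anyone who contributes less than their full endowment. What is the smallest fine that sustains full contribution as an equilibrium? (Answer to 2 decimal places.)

4.11 tokens

Given the others contribute fully, the best deviation is to contribute 0 (any partial contribution still incurs the fine and gives up units whose private return 0.9143 is below 1).
Deviating from 48 to 0 saves 48 tokens but forfeits the deviator's share of the drop in the planting fund: 6.4/7 × 48 = 43.89.
So the deviation gain is 48 − 43.89 = 4.11, and the fine must be at least 4.11 tokens to wipe it out.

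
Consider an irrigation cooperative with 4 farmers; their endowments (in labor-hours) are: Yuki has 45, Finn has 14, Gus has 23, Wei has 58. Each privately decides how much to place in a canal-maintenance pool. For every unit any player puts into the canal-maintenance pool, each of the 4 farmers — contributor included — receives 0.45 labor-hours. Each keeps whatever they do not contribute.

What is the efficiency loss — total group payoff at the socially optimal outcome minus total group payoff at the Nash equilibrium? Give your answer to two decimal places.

112.00 labor-hours

The private return per contributed unit is 0.45 < 1 for everyone, so the Nash equilibrium is zero contribution and the group total is Σ E_j = 45 + 14 + 23 + 58 = 140.
Each contributed unit returns 1.800 to the group, so the social optimum is full contribution by everyone: group total = 1.800 × 140 = 252.00.
Efficiency loss = (1.800 − 1) × 140 = 112.00.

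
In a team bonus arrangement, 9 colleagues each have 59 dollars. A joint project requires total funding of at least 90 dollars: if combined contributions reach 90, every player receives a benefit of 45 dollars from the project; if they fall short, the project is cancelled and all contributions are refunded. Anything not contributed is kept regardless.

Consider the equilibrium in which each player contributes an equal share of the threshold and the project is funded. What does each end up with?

94 dollars

Equal share of the threshold: 90/9 = 10.
At this profile no one gains by cutting their contribution: any cut drops the total below 90, the project is cancelled, contributions are refunded, and the deviator ends with 59, which is less than 59 − 10 + 45 = 94. Contributing more than 10 just wastes the excess. So contributing exactly 10 is a best response.
Each player's payoff: 59 − 10 + 45 = 94.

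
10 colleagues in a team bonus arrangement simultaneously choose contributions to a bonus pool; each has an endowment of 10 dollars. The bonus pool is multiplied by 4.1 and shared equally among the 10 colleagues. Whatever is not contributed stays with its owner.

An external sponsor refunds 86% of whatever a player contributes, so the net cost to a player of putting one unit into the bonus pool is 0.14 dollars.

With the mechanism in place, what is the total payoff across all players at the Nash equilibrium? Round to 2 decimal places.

Under the mechanism each unit contributed yields (4.1/10) / 0.14 = 2.9286 back to its contributor per unit of net cost, which exceeds 1, making full contribution the dominant choice for everyone.
So the Nash equilibrium is full contribution by all 10; the group earns 10 × (10 × 0.86 + 4.1 × 10) = 496.00.

496.00 dollars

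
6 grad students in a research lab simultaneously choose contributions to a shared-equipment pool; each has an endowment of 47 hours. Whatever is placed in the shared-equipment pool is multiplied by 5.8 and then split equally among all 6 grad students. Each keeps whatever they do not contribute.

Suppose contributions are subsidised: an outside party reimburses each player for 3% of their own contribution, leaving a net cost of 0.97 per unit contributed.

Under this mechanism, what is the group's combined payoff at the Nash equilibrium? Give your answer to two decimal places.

282.00 hours

Even with the mechanism, each unit contributed returns only (5.8/6) / 0.97 = 0.9966 per unit of net cost, so contributing nothing is still dominant.
At the Nash equilibrium no one contributes; group total payoff = 6 × 47 = 282.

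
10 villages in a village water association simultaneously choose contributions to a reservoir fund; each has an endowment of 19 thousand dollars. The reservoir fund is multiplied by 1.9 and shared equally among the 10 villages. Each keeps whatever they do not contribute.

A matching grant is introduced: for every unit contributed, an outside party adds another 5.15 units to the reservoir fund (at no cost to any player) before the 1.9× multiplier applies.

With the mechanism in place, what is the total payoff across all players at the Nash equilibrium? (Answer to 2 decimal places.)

2220.15 thousand dollars

The effective private return per unit is now 1.9 × 6.15 / 10 = 1.1685 > 1, so every player's dominant strategy flips to full contribution.
At the Nash equilibrium everyone contributes 19. Group total payoff = 1.9 × 6.15 × 190 = 2220.15.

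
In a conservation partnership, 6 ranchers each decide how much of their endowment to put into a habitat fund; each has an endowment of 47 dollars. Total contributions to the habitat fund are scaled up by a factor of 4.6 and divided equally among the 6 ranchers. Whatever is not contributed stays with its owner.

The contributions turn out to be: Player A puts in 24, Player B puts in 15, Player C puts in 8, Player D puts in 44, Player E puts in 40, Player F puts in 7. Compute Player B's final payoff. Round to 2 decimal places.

137.80 dollars

Total contributed: 24 + 15 + 8 + 44 + 40 + 7 = 138.
Each receives 4.6 × 138 / 6 = 105.80 from the habitat fund.
Player B keeps 47 − 15 = 32, so Player B's payoff is 32 + 105.80 = 137.80.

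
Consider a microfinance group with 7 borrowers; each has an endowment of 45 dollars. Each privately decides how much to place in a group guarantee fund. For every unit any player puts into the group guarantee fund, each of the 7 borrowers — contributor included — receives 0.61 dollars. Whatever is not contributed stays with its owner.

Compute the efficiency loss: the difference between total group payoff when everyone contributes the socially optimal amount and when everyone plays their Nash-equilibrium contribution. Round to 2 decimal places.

1030.05 dollars

The private return per contributed unit is 0.61 < 1, so contributing 0 is dominant for every player. At the Nash equilibrium everyone keeps their 45, and the group total is 7 × 45 = 315.
Each contributed unit returns 4.270 to the group as a whole (0.61 to each of 7 players), which exceeds 1, so the social optimum is full contribution: group total = 4.270 × 315 = 1345.05.
Efficiency loss = 1345.05 − 315 = 1030.05.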